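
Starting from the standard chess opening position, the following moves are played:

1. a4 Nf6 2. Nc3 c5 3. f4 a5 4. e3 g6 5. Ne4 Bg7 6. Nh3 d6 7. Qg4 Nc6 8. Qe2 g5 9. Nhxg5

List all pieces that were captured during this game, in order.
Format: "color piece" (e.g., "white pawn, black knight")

Tracking captures:
  Nhxg5: captured black pawn

black pawn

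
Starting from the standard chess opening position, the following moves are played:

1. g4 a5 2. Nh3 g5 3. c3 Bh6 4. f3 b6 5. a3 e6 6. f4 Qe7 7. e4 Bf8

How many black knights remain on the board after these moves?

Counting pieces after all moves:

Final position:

  a b c d e f g h
  ─────────────────
8│♜ ♞ ♝ · ♚ ♝ ♞ ♜│8
7│· · ♟ ♟ ♛ ♟ · ♟│7
6│· ♟ · · ♟ · · ·│6
5│♟ · · · · · ♟ ·│5
4│· · · · ♙ ♙ ♙ ·│4
3│♙ · ♙ · · · · ♘│3
2│· ♙ · ♙ · · · ♙│2
1│♖ ♘ ♗ ♕ ♔ ♗ · ♖│1
  ─────────────────
  a b c d e f g h


2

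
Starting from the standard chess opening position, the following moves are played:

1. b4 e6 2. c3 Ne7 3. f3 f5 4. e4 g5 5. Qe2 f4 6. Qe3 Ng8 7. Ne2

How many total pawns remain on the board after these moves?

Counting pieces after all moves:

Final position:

  a b c d e f g h
  ─────────────────
8│♜ ♞ ♝ ♛ ♚ ♝ ♞ ♜│8
7│♟ ♟ ♟ ♟ · · · ♟│7
6│· · · · ♟ · · ·│6
5│· · · · · · ♟ ·│5
4│· ♙ · · ♙ ♟ · ·│4
3│· · ♙ · ♕ ♙ · ·│3
2│♙ · · ♙ ♘ · ♙ ♙│2
1│♖ ♘ ♗ · ♔ ♗ · ♖│1
  ─────────────────
  a b c d e f g h


16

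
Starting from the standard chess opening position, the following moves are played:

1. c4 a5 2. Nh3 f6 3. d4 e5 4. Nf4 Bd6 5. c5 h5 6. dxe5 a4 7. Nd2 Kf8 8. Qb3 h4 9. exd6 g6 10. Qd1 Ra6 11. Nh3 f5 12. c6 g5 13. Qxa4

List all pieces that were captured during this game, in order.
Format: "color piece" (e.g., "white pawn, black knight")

Tracking captures:
  dxe5: captured black pawn
  exd6: captured black bishop
  Qxa4: captured black pawn

black pawn, black bishop, black pawn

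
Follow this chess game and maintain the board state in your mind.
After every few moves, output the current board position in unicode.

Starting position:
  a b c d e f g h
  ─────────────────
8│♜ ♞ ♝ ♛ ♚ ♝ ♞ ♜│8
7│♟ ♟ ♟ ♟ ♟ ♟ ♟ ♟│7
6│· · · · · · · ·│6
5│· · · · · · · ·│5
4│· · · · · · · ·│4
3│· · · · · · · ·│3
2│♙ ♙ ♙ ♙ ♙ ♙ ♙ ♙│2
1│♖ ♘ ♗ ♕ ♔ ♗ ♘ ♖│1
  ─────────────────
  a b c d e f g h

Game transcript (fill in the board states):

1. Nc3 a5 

  a b c d e f g h
  ─────────────────
8│♜ ♞ ♝ ♛ ♚ ♝ ♞ ♜│8
7│· ♟ ♟ ♟ ♟ ♟ ♟ ♟│7
6│· · · · · · · ·│6
5│♟ · · · · · · ·│5
4│· · · · · · · ·│4
3│· · ♘ · · · · ·│3
2│♙ ♙ ♙ ♙ ♙ ♙ ♙ ♙│2
1│♖ · ♗ ♕ ♔ ♗ ♘ ♖│1
  ─────────────────
  a b c d e f g h

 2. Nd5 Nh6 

  a b c d e f g h
  ─────────────────
8│♜ ♞ ♝ ♛ ♚ ♝ · ♜│8
7│· ♟ ♟ ♟ ♟ ♟ ♟ ♟│7
6│· · · · · · · ♞│6
5│♟ · · ♘ · · · ·│5
4│· · · · · · · ·│4
3│· · · · · · · ·│3
2│♙ ♙ ♙ ♙ ♙ ♙ ♙ ♙│2
1│♖ · ♗ ♕ ♔ ♗ ♘ ♖│1
  ─────────────────
  a b c d e f g h

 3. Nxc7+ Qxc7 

  a b c d e f g h
  ─────────────────
8│♜ ♞ ♝ · ♚ ♝ · ♜│8
7│· ♟ ♛ ♟ ♟ ♟ ♟ ♟│7
6│· · · · · · · ♞│6
5│♟ · · · · · · ·│5
4│· · · · · · · ·│4
3│· · · · · · · ·│3
2│♙ ♙ ♙ ♙ ♙ ♙ ♙ ♙│2
1│♖ · ♗ ♕ ♔ ♗ ♘ ♖│1
  ─────────────────
  a b c d e f g h

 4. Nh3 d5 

  a b c d e f g h
  ─────────────────
8│♜ ♞ ♝ · ♚ ♝ · ♜│8
7│· ♟ ♛ · ♟ ♟ ♟ ♟│7
6│· · · · · · · ♞│6
5│♟ · · ♟ · · · ·│5
4│· · · · · · · ·│4
3│· · · · · · · ♘│3
2│♙ ♙ ♙ ♙ ♙ ♙ ♙ ♙│2
1│♖ · ♗ ♕ ♔ ♗ · ♖│1
  ─────────────────
  a b c d e f g h

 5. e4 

  a b c d e f g h
  ─────────────────
8│♜ ♞ ♝ · ♚ ♝ · ♜│8
7│· ♟ ♛ · ♟ ♟ ♟ ♟│7
6│· · · · · · · ♞│6
5│♟ · · ♟ · · · ·│5
4│· · · · ♙ · · ·│4
3│· · · · · · · ♘│3
2│♙ ♙ ♙ ♙ · ♙ ♙ ♙│2
1│♖ · ♗ ♕ ♔ ♗ · ♖│1
  ─────────────────
  a b c d e f g h


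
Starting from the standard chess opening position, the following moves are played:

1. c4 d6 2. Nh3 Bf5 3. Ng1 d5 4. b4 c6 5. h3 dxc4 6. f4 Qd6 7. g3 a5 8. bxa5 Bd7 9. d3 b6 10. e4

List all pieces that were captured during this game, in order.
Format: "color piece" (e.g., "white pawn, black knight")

Tracking captures:
  dxc4: captured white pawn
  bxa5: captured black pawn

white pawn, black pawn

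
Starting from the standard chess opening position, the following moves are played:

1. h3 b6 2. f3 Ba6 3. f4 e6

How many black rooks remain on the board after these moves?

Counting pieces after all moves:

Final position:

  a b c d e f g h
  ─────────────────
8│♜ ♞ · ♛ ♚ ♝ ♞ ♜│8
7│♟ · ♟ ♟ · ♟ ♟ ♟│7
6│♝ ♟ · · ♟ · · ·│6
5│· · · · · · · ·│5
4│· · · · · ♙ · ·│4
3│· · · · · · · ♙│3
2│♙ ♙ ♙ ♙ ♙ · ♙ ·│2
1│♖ ♘ ♗ ♕ ♔ ♗ ♘ ♖│1
  ─────────────────
  a b c d e f g h


2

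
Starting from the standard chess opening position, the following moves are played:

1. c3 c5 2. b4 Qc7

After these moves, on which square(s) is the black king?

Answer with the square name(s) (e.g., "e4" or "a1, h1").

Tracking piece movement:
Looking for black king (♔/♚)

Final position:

  a b c d e f g h
  ─────────────────
8│♜ ♞ ♝ · ♚ ♝ ♞ ♜│8
7│♟ ♟ ♛ ♟ ♟ ♟ ♟ ♟│7
6│· · · · · · · ·│6
5│· · ♟ · · · · ·│5
4│· ♙ · · · · · ·│4
3│· · ♙ · · · · ·│3
2│♙ · · ♙ ♙ ♙ ♙ ♙│2
1│♖ ♘ ♗ ♕ ♔ ♗ ♘ ♖│1
  ─────────────────
  a b c d e f g h


e8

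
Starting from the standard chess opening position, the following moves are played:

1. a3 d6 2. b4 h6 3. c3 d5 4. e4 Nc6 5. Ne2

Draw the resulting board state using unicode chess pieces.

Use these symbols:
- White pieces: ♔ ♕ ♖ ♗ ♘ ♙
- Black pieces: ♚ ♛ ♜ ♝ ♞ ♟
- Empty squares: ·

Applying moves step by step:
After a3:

♜ ♞ ♝ ♛ ♚ ♝ ♞ ♜
♟ ♟ ♟ ♟ ♟ ♟ ♟ ♟
· · · · · · · ·
· · · · · · · ·
· · · · · · · ·
♙ · · · · · · ·
· ♙ ♙ ♙ ♙ ♙ ♙ ♙
♖ ♘ ♗ ♕ ♔ ♗ ♘ ♖


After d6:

♜ ♞ ♝ ♛ ♚ ♝ ♞ ♜
♟ ♟ ♟ · ♟ ♟ ♟ ♟
· · · ♟ · · · ·
· · · · · · · ·
· · · · · · · ·
♙ · · · · · · ·
· ♙ ♙ ♙ ♙ ♙ ♙ ♙
♖ ♘ ♗ ♕ ♔ ♗ ♘ ♖


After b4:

♜ ♞ ♝ ♛ ♚ ♝ ♞ ♜
♟ ♟ ♟ · ♟ ♟ ♟ ♟
· · · ♟ · · · ·
· · · · · · · ·
· ♙ · · · · · ·
♙ · · · · · · ·
· · ♙ ♙ ♙ ♙ ♙ ♙
♖ ♘ ♗ ♕ ♔ ♗ ♘ ♖


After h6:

♜ ♞ ♝ ♛ ♚ ♝ ♞ ♜
♟ ♟ ♟ · ♟ ♟ ♟ ·
· · · ♟ · · · ♟
· · · · · · · ·
· ♙ · · · · · ·
♙ · · · · · · ·
· · ♙ ♙ ♙ ♙ ♙ ♙
♖ ♘ ♗ ♕ ♔ ♗ ♘ ♖


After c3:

♜ ♞ ♝ ♛ ♚ ♝ ♞ ♜
♟ ♟ ♟ · ♟ ♟ ♟ ·
· · · ♟ · · · ♟
· · · · · · · ·
· ♙ · · · · · ·
♙ · ♙ · · · · ·
· · · ♙ ♙ ♙ ♙ ♙
♖ ♘ ♗ ♕ ♔ ♗ ♘ ♖


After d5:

♜ ♞ ♝ ♛ ♚ ♝ ♞ ♜
♟ ♟ ♟ · ♟ ♟ ♟ ·
· · · · · · · ♟
· · · ♟ · · · ·
· ♙ · · · · · ·
♙ · ♙ · · · · ·
· · · ♙ ♙ ♙ ♙ ♙
♖ ♘ ♗ ♕ ♔ ♗ ♘ ♖


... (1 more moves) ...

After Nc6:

♜ · ♝ ♛ ♚ ♝ ♞ ♜
♟ ♟ ♟ · ♟ ♟ ♟ ·
· · ♞ · · · · ♟
· · · ♟ · · · ·
· ♙ · · ♙ · · ·
♙ · ♙ · · · · ·
· · · ♙ · ♙ ♙ ♙
♖ ♘ ♗ ♕ ♔ ♗ ♘ ♖


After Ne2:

♜ · ♝ ♛ ♚ ♝ ♞ ♜
♟ ♟ ♟ · ♟ ♟ ♟ ·
· · ♞ · · · · ♟
· · · ♟ · · · ·
· ♙ · · ♙ · · ·
♙ · ♙ · · · · ·
· · · ♙ ♘ ♙ ♙ ♙
♖ ♘ ♗ ♕ ♔ ♗ · ♖



  a b c d e f g h
  ─────────────────
8│♜ · ♝ ♛ ♚ ♝ ♞ ♜│8
7│♟ ♟ ♟ · ♟ ♟ ♟ ·│7
6│· · ♞ · · · · ♟│6
5│· · · ♟ · · · ·│5
4│· ♙ · · ♙ · · ·│4
3│♙ · ♙ · · · · ·│3
2│· · · ♙ ♘ ♙ ♙ ♙│2
1│♖ ♘ ♗ ♕ ♔ ♗ · ♖│1
  ─────────────────
  a b c d e f g h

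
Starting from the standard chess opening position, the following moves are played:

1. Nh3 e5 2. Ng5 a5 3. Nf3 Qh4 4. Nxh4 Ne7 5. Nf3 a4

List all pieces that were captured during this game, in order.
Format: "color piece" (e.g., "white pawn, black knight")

Tracking captures:
  Nxh4: captured black queen

black queen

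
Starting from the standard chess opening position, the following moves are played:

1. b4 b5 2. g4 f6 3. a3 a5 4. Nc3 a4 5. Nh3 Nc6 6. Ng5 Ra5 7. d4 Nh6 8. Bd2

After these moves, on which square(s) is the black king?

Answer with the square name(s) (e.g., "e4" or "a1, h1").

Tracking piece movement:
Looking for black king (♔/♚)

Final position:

  a b c d e f g h
  ─────────────────
8│· · ♝ ♛ ♚ ♝ · ♜│8
7│· · ♟ ♟ ♟ · ♟ ♟│7
6│· · ♞ · · ♟ · ♞│6
5│♜ ♟ · · · · ♘ ·│5
4│♟ ♙ · ♙ · · ♙ ·│4
3│♙ · ♘ · · · · ·│3
2│· · ♙ ♗ ♙ ♙ · ♙│2
1│♖ · · ♕ ♔ ♗ · ♖│1
  ─────────────────
  a b c d e f g h


e8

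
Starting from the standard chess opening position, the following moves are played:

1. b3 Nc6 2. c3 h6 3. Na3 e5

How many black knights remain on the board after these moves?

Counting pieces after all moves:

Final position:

  a b c d e f g h
  ─────────────────
8│♜ · ♝ ♛ ♚ ♝ ♞ ♜│8
7│♟ ♟ ♟ ♟ · ♟ ♟ ·│7
6│· · ♞ · · · · ♟│6
5│· · · · ♟ · · ·│5
4│· · · · · · · ·│4
3│♘ ♙ ♙ · · · · ·│3
2│♙ · · ♙ ♙ ♙ ♙ ♙│2
1│♖ · ♗ ♕ ♔ ♗ ♘ ♖│1
  ─────────────────
  a b c d e f g h


2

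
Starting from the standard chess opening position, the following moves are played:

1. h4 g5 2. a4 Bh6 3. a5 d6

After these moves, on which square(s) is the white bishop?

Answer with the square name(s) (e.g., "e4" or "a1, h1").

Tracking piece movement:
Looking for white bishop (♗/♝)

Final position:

  a b c d e f g h
  ─────────────────
8│♜ ♞ ♝ ♛ ♚ · ♞ ♜│8
7│♟ ♟ ♟ · ♟ ♟ · ♟│7
6│· · · ♟ · · · ♝│6
5│♙ · · · · · ♟ ·│5
4│· · · · · · · ♙│4
3│· · · · · · · ·│3
2│· ♙ ♙ ♙ ♙ ♙ ♙ ·│2
1│♖ ♘ ♗ ♕ ♔ ♗ ♘ ♖│1
  ─────────────────
  a b c d e f g h


c1, f1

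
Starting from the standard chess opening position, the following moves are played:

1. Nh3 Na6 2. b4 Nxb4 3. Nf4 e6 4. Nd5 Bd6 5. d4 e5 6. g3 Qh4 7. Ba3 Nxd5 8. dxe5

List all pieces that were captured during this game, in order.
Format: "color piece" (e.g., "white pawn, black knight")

Tracking captures:
  Nxb4: captured white pawn
  Nxd5: captured white knight
  dxe5: captured black pawn

white pawn, white knight, black pawn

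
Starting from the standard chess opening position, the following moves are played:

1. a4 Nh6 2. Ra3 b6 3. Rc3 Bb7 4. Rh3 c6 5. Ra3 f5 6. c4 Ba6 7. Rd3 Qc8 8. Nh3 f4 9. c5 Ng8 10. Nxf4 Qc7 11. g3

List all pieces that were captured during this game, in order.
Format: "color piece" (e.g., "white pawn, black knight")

Tracking captures:
  Nxf4: captured black pawn

black pawn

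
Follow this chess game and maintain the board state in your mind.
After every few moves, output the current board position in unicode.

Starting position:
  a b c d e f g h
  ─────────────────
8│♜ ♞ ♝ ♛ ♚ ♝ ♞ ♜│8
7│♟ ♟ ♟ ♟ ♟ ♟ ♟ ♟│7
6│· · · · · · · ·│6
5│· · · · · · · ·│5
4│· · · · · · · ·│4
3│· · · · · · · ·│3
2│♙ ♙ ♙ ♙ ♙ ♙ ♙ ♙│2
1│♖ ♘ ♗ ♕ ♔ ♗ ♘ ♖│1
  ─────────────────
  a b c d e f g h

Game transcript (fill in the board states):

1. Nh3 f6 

  a b c d e f g h
  ─────────────────
8│♜ ♞ ♝ ♛ ♚ ♝ ♞ ♜│8
7│♟ ♟ ♟ ♟ ♟ · ♟ ♟│7
6│· · · · · ♟ · ·│6
5│· · · · · · · ·│5
4│· · · · · · · ·│4
3│· · · · · · · ♘│3
2│♙ ♙ ♙ ♙ ♙ ♙ ♙ ♙│2
1│♖ ♘ ♗ ♕ ♔ ♗ · ♖│1
  ─────────────────
  a b c d e f g h

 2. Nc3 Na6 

  a b c d e f g h
  ─────────────────
8│♜ · ♝ ♛ ♚ ♝ ♞ ♜│8
7│♟ ♟ ♟ ♟ ♟ · ♟ ♟│7
6│♞ · · · · ♟ · ·│6
5│· · · · · · · ·│5
4│· · · · · · · ·│4
3│· · ♘ · · · · ♘│3
2│♙ ♙ ♙ ♙ ♙ ♙ ♙ ♙│2
1│♖ · ♗ ♕ ♔ ♗ · ♖│1
  ─────────────────
  a b c d e f g h

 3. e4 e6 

  a b c d e f g h
  ─────────────────
8│♜ · ♝ ♛ ♚ ♝ ♞ ♜│8
7│♟ ♟ ♟ ♟ · · ♟ ♟│7
6│♞ · · · ♟ ♟ · ·│6
5│· · · · · · · ·│5
4│· · · · ♙ · · ·│4
3│· · ♘ · · · · ♘│3
2│♙ ♙ ♙ ♙ · ♙ ♙ ♙│2
1│♖ · ♗ ♕ ♔ ♗ · ♖│1
  ─────────────────
  a b c d e f g h

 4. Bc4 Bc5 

  a b c d e f g h
  ─────────────────
8│♜ · ♝ ♛ ♚ · ♞ ♜│8
7│♟ ♟ ♟ ♟ · · ♟ ♟│7
6│♞ · · · ♟ ♟ · ·│6
5│· · ♝ · · · · ·│5
4│· · ♗ · ♙ · · ·│4
3│· · ♘ · · · · ♘│3
2│♙ ♙ ♙ ♙ · ♙ ♙ ♙│2
1│♖ · ♗ ♕ ♔ · · ♖│1
  ─────────────────
  a b c d e f g h



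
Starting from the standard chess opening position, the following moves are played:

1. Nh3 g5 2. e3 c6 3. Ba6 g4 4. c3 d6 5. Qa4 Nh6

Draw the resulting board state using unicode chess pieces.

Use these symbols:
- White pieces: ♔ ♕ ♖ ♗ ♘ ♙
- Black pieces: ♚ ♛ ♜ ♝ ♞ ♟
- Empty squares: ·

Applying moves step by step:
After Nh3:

♜ ♞ ♝ ♛ ♚ ♝ ♞ ♜
♟ ♟ ♟ ♟ ♟ ♟ ♟ ♟
· · · · · · · ·
· · · · · · · ·
· · · · · · · ·
· · · · · · · ♘
♙ ♙ ♙ ♙ ♙ ♙ ♙ ♙
♖ ♘ ♗ ♕ ♔ ♗ · ♖


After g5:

♜ ♞ ♝ ♛ ♚ ♝ ♞ ♜
♟ ♟ ♟ ♟ ♟ ♟ · ♟
· · · · · · · ·
· · · · · · ♟ ·
· · · · · · · ·
· · · · · · · ♘
♙ ♙ ♙ ♙ ♙ ♙ ♙ ♙
♖ ♘ ♗ ♕ ♔ ♗ · ♖


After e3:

♜ ♞ ♝ ♛ ♚ ♝ ♞ ♜
♟ ♟ ♟ ♟ ♟ ♟ · ♟
· · · · · · · ·
· · · · · · ♟ ·
· · · · · · · ·
· · · · ♙ · · ♘
♙ ♙ ♙ ♙ · ♙ ♙ ♙
♖ ♘ ♗ ♕ ♔ ♗ · ♖


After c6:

♜ ♞ ♝ ♛ ♚ ♝ ♞ ♜
♟ ♟ · ♟ ♟ ♟ · ♟
· · ♟ · · · · ·
· · · · · · ♟ ·
· · · · · · · ·
· · · · ♙ · · ♘
♙ ♙ ♙ ♙ · ♙ ♙ ♙
♖ ♘ ♗ ♕ ♔ ♗ · ♖


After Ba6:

♜ ♞ ♝ ♛ ♚ ♝ ♞ ♜
♟ ♟ · ♟ ♟ ♟ · ♟
♗ · ♟ · · · · ·
· · · · · · ♟ ·
· · · · · · · ·
· · · · ♙ · · ♘
♙ ♙ ♙ ♙ · ♙ ♙ ♙
♖ ♘ ♗ ♕ ♔ · · ♖


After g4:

♜ ♞ ♝ ♛ ♚ ♝ ♞ ♜
♟ ♟ · ♟ ♟ ♟ · ♟
♗ · ♟ · · · · ·
· · · · · · · ·
· · · · · · ♟ ·
· · · · ♙ · · ♘
♙ ♙ ♙ ♙ · ♙ ♙ ♙
♖ ♘ ♗ ♕ ♔ · · ♖


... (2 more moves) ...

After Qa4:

♜ ♞ ♝ ♛ ♚ ♝ ♞ ♜
♟ ♟ · · ♟ ♟ · ♟
♗ · ♟ ♟ · · · ·
· · · · · · · ·
♕ · · · · · ♟ ·
· · ♙ · ♙ · · ♘
♙ ♙ · ♙ · ♙ ♙ ♙
♖ ♘ ♗ · ♔ · · ♖


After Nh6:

♜ ♞ ♝ ♛ ♚ ♝ · ♜
♟ ♟ · · ♟ ♟ · ♟
♗ · ♟ ♟ · · · ♞
· · · · · · · ·
♕ · · · · · ♟ ·
· · ♙ · ♙ · · ♘
♙ ♙ · ♙ · ♙ ♙ ♙
♖ ♘ ♗ · ♔ · · ♖



  a b c d e f g h
  ─────────────────
8│♜ ♞ ♝ ♛ ♚ ♝ · ♜│8
7│♟ ♟ · · ♟ ♟ · ♟│7
6│♗ · ♟ ♟ · · · ♞│6
5│· · · · · · · ·│5
4│♕ · · · · · ♟ ·│4
3│· · ♙ · ♙ · · ♘│3
2│♙ ♙ · ♙ · ♙ ♙ ♙│2
1│♖ ♘ ♗ · ♔ · · ♖│1
  ─────────────────
  a b c d e f g h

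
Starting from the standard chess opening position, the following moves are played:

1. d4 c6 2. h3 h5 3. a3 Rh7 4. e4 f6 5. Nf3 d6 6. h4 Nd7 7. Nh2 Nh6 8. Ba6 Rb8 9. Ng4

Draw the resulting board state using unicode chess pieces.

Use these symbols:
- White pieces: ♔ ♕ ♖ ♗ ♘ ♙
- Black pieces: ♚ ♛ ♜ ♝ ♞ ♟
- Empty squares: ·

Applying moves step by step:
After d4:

♜ ♞ ♝ ♛ ♚ ♝ ♞ ♜
♟ ♟ ♟ ♟ ♟ ♟ ♟ ♟
· · · · · · · ·
· · · · · · · ·
· · · ♙ · · · ·
· · · · · · · ·
♙ ♙ ♙ · ♙ ♙ ♙ ♙
♖ ♘ ♗ ♕ ♔ ♗ ♘ ♖


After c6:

♜ ♞ ♝ ♛ ♚ ♝ ♞ ♜
♟ ♟ · ♟ ♟ ♟ ♟ ♟
· · ♟ · · · · ·
· · · · · · · ·
· · · ♙ · · · ·
· · · · · · · ·
♙ ♙ ♙ · ♙ ♙ ♙ ♙
♖ ♘ ♗ ♕ ♔ ♗ ♘ ♖


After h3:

♜ ♞ ♝ ♛ ♚ ♝ ♞ ♜
♟ ♟ · ♟ ♟ ♟ ♟ ♟
· · ♟ · · · · ·
· · · · · · · ·
· · · ♙ · · · ·
· · · · · · · ♙
♙ ♙ ♙ · ♙ ♙ ♙ ·
♖ ♘ ♗ ♕ ♔ ♗ ♘ ♖


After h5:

♜ ♞ ♝ ♛ ♚ ♝ ♞ ♜
♟ ♟ · ♟ ♟ ♟ ♟ ·
· · ♟ · · · · ·
· · · · · · · ♟
· · · ♙ · · · ·
· · · · · · · ♙
♙ ♙ ♙ · ♙ ♙ ♙ ·
♖ ♘ ♗ ♕ ♔ ♗ ♘ ♖


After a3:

♜ ♞ ♝ ♛ ♚ ♝ ♞ ♜
♟ ♟ · ♟ ♟ ♟ ♟ ·
· · ♟ · · · · ·
· · · · · · · ♟
· · · ♙ · · · ·
♙ · · · · · · ♙
· ♙ ♙ · ♙ ♙ ♙ ·
♖ ♘ ♗ ♕ ♔ ♗ ♘ ♖


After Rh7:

♜ ♞ ♝ ♛ ♚ ♝ ♞ ·
♟ ♟ · ♟ ♟ ♟ ♟ ♜
· · ♟ · · · · ·
· · · · · · · ♟
· · · ♙ · · · ·
♙ · · · · · · ♙
· ♙ ♙ · ♙ ♙ ♙ ·
♖ ♘ ♗ ♕ ♔ ♗ ♘ ♖


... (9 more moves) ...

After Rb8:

· ♜ ♝ ♛ ♚ ♝ · ·
♟ ♟ · ♞ ♟ · ♟ ♜
♗ · ♟ ♟ · ♟ · ♞
· · · · · · · ♟
· · · ♙ ♙ · · ♙
♙ · · · · · · ·
· ♙ ♙ · · ♙ ♙ ♘
♖ ♘ ♗ ♕ ♔ · · ♖


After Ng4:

· ♜ ♝ ♛ ♚ ♝ · ·
♟ ♟ · ♞ ♟ · ♟ ♜
♗ · ♟ ♟ · ♟ · ♞
· · · · · · · ♟
· · · ♙ ♙ · ♘ ♙
♙ · · · · · · ·
· ♙ ♙ · · ♙ ♙ ·
♖ ♘ ♗ ♕ ♔ · · ♖



  a b c d e f g h
  ─────────────────
8│· ♜ ♝ ♛ ♚ ♝ · ·│8
7│♟ ♟ · ♞ ♟ · ♟ ♜│7
6│♗ · ♟ ♟ · ♟ · ♞│6
5│· · · · · · · ♟│5
4│· · · ♙ ♙ · ♘ ♙│4
3│♙ · · · · · · ·│3
2│· ♙ ♙ · · ♙ ♙ ·│2
1│♖ ♘ ♗ ♕ ♔ · · ♖│1
  ─────────────────
  a b c d e f g h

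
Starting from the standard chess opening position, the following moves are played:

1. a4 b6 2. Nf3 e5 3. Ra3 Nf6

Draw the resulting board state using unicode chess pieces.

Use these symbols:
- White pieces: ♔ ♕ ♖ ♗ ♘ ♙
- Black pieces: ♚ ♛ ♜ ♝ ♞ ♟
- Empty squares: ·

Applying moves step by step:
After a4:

♜ ♞ ♝ ♛ ♚ ♝ ♞ ♜
♟ ♟ ♟ ♟ ♟ ♟ ♟ ♟
· · · · · · · ·
· · · · · · · ·
♙ · · · · · · ·
· · · · · · · ·
· ♙ ♙ ♙ ♙ ♙ ♙ ♙
♖ ♘ ♗ ♕ ♔ ♗ ♘ ♖


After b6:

♜ ♞ ♝ ♛ ♚ ♝ ♞ ♜
♟ · ♟ ♟ ♟ ♟ ♟ ♟
· ♟ · · · · · ·
· · · · · · · ·
♙ · · · · · · ·
· · · · · · · ·
· ♙ ♙ ♙ ♙ ♙ ♙ ♙
♖ ♘ ♗ ♕ ♔ ♗ ♘ ♖


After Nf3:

♜ ♞ ♝ ♛ ♚ ♝ ♞ ♜
♟ · ♟ ♟ ♟ ♟ ♟ ♟
· ♟ · · · · · ·
· · · · · · · ·
♙ · · · · · · ·
· · · · · ♘ · ·
· ♙ ♙ ♙ ♙ ♙ ♙ ♙
♖ ♘ ♗ ♕ ♔ ♗ · ♖


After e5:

♜ ♞ ♝ ♛ ♚ ♝ ♞ ♜
♟ · ♟ ♟ · ♟ ♟ ♟
· ♟ · · · · · ·
· · · · ♟ · · ·
♙ · · · · · · ·
· · · · · ♘ · ·
· ♙ ♙ ♙ ♙ ♙ ♙ ♙
♖ ♘ ♗ ♕ ♔ ♗ · ♖


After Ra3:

♜ ♞ ♝ ♛ ♚ ♝ ♞ ♜
♟ · ♟ ♟ · ♟ ♟ ♟
· ♟ · · · · · ·
· · · · ♟ · · ·
♙ · · · · · · ·
♖ · · · · ♘ · ·
· ♙ ♙ ♙ ♙ ♙ ♙ ♙
· ♘ ♗ ♕ ♔ ♗ · ♖


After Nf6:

♜ ♞ ♝ ♛ ♚ ♝ · ♜
♟ · ♟ ♟ · ♟ ♟ ♟
· ♟ · · · ♞ · ·
· · · · ♟ · · ·
♙ · · · · · · ·
♖ · · · · ♘ · ·
· ♙ ♙ ♙ ♙ ♙ ♙ ♙
· ♘ ♗ ♕ ♔ ♗ · ♖



  a b c d e f g h
  ─────────────────
8│♜ ♞ ♝ ♛ ♚ ♝ · ♜│8
7│♟ · ♟ ♟ · ♟ ♟ ♟│7
6│· ♟ · · · ♞ · ·│6
5│· · · · ♟ · · ·│5
4│♙ · · · · · · ·│4
3│♖ · · · · ♘ · ·│3
2│· ♙ ♙ ♙ ♙ ♙ ♙ ♙│2
1│· ♘ ♗ ♕ ♔ ♗ · ♖│1
  ─────────────────
  a b c d e f g h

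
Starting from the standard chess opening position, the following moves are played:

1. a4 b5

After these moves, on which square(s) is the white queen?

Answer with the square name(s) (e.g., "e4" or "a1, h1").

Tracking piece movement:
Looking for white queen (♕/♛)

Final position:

  a b c d e f g h
  ─────────────────
8│♜ ♞ ♝ ♛ ♚ ♝ ♞ ♜│8
7│♟ · ♟ ♟ ♟ ♟ ♟ ♟│7
6│· · · · · · · ·│6
5│· ♟ · · · · · ·│5
4│♙ · · · · · · ·│4
3│· · · · · · · ·│3
2│· ♙ ♙ ♙ ♙ ♙ ♙ ♙│2
1│♖ ♘ ♗ ♕ ♔ ♗ ♘ ♖│1
  ─────────────────
  a b c d e f g h


d1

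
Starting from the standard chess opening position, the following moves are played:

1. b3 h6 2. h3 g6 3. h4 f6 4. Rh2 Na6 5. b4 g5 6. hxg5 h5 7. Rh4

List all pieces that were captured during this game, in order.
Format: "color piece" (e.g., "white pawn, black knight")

Tracking captures:
  hxg5: captured black pawn

black pawn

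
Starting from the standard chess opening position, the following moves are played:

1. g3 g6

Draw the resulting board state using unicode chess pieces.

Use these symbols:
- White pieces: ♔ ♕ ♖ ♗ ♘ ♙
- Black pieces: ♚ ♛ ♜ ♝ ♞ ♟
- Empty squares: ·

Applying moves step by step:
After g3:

♜ ♞ ♝ ♛ ♚ ♝ ♞ ♜
♟ ♟ ♟ ♟ ♟ ♟ ♟ ♟
· · · · · · · ·
· · · · · · · ·
· · · · · · · ·
· · · · · · ♙ ·
♙ ♙ ♙ ♙ ♙ ♙ · ♙
♖ ♘ ♗ ♕ ♔ ♗ ♘ ♖


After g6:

♜ ♞ ♝ ♛ ♚ ♝ ♞ ♜
♟ ♟ ♟ ♟ ♟ ♟ · ♟
· · · · · · ♟ ·
· · · · · · · ·
· · · · · · · ·
· · · · · · ♙ ·
♙ ♙ ♙ ♙ ♙ ♙ · ♙
♖ ♘ ♗ ♕ ♔ ♗ ♘ ♖



  a b c d e f g h
  ─────────────────
8│♜ ♞ ♝ ♛ ♚ ♝ ♞ ♜│8
7│♟ ♟ ♟ ♟ ♟ ♟ · ♟│7
6│· · · · · · ♟ ·│6
5│· · · · · · · ·│5
4│· · · · · · · ·│4
3│· · · · · · ♙ ·│3
2│♙ ♙ ♙ ♙ ♙ ♙ · ♙│2
1│♖ ♘ ♗ ♕ ♔ ♗ ♘ ♖│1
  ─────────────────
  a b c d e f g h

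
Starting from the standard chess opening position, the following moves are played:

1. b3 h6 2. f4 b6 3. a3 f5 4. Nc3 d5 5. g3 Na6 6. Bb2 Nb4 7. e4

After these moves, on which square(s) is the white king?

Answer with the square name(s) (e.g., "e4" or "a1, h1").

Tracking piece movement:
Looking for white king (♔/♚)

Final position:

  a b c d e f g h
  ─────────────────
8│♜ · ♝ ♛ ♚ ♝ ♞ ♜│8
7│♟ · ♟ · ♟ · ♟ ·│7
6│· ♟ · · · · · ♟│6
5│· · · ♟ · ♟ · ·│5
4│· ♞ · · ♙ ♙ · ·│4
3│♙ ♙ ♘ · · · ♙ ·│3
2│· ♗ ♙ ♙ · · · ♙│2
1│♖ · · ♕ ♔ ♗ ♘ ♖│1
  ─────────────────
  a b c d e f g h


e1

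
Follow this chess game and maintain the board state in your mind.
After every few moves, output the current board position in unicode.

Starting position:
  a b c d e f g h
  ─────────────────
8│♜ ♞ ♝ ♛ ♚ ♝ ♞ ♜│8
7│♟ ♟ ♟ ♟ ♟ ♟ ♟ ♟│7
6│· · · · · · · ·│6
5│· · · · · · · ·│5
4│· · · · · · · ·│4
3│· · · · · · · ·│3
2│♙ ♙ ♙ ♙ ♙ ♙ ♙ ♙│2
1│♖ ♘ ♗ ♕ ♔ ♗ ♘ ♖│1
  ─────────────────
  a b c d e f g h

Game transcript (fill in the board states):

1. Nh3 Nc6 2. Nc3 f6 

  a b c d e f g h
  ─────────────────
8│♜ · ♝ ♛ ♚ ♝ ♞ ♜│8
7│♟ ♟ ♟ ♟ ♟ · ♟ ♟│7
6│· · ♞ · · ♟ · ·│6
5│· · · · · · · ·│5
4│· · · · · · · ·│4
3│· · ♘ · · · · ♘│3
2│♙ ♙ ♙ ♙ ♙ ♙ ♙ ♙│2
1│♖ · ♗ ♕ ♔ ♗ · ♖│1
  ─────────────────
  a b c d e f g h

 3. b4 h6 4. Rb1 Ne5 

  a b c d e f g h
  ─────────────────
8│♜ · ♝ ♛ ♚ ♝ ♞ ♜│8
7│♟ ♟ ♟ ♟ ♟ · ♟ ·│7
6│· · · · · ♟ · ♟│6
5│· · · · ♞ · · ·│5
4│· ♙ · · · · · ·│4
3│· · ♘ · · · · ♘│3
2│♙ · ♙ ♙ ♙ ♙ ♙ ♙│2
1│· ♖ ♗ ♕ ♔ ♗ · ♖│1
  ─────────────────
  a b c d e f g h

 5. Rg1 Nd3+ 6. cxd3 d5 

  a b c d e f g h
  ─────────────────
8│♜ · ♝ ♛ ♚ ♝ ♞ ♜│8
7│♟ ♟ ♟ · ♟ · ♟ ·│7
6│· · · · · ♟ · ♟│6
5│· · · ♟ · · · ·│5
4│· ♙ · · · · · ·│4
3│· · ♘ ♙ · · · ♘│3
2│♙ · · ♙ ♙ ♙ ♙ ♙│2
1│· ♖ ♗ ♕ ♔ ♗ ♖ ·│1
  ─────────────────
  a b c d e f g h

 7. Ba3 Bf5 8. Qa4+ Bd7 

  a b c d e f g h
  ─────────────────
8│♜ · · ♛ ♚ ♝ ♞ ♜│8
7│♟ ♟ ♟ ♝ ♟ · ♟ ·│7
6│· · · · · ♟ · ♟│6
5│· · · ♟ · · · ·│5
4│♕ ♙ · · · · · ·│4
3│♗ · ♘ ♙ · · · ♘│3
2│♙ · · ♙ ♙ ♙ ♙ ♙│2
1│· ♖ · · ♔ ♗ ♖ ·│1
  ─────────────────
  a b c d e f g h

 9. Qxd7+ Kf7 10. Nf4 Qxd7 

  a b c d e f g h
  ─────────────────
8│♜ · · · · ♝ ♞ ♜│8
7│♟ ♟ ♟ ♛ ♟ ♚ ♟ ·│7
6│· · · · · ♟ · ♟│6
5│· · · ♟ · · · ·│5
4│· ♙ · · · ♘ · ·│4
3│♗ · ♘ ♙ · · · ·│3
2│♙ · · ♙ ♙ ♙ ♙ ♙│2
1│· ♖ · · ♔ ♗ ♖ ·│1
  ─────────────────
  a b c d e f g h



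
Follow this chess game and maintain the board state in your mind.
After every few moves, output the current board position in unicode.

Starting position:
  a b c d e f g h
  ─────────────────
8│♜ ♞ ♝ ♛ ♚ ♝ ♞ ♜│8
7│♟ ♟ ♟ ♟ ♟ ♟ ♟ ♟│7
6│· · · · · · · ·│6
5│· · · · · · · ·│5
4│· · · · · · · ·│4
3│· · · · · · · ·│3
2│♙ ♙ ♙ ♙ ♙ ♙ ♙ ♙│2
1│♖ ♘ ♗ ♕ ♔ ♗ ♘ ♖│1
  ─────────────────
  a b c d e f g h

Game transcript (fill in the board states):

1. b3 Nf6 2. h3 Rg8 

  a b c d e f g h
  ─────────────────
8│♜ ♞ ♝ ♛ ♚ ♝ ♜ ·│8
7│♟ ♟ ♟ ♟ ♟ ♟ ♟ ♟│7
6│· · · · · ♞ · ·│6
5│· · · · · · · ·│5
4│· · · · · · · ·│4
3│· ♙ · · · · · ♙│3
2│♙ · ♙ ♙ ♙ ♙ ♙ ·│2
1│♖ ♘ ♗ ♕ ♔ ♗ ♘ ♖│1
  ─────────────────
  a b c d e f g h

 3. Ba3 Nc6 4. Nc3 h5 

  a b c d e f g h
  ─────────────────
8│♜ · ♝ ♛ ♚ ♝ ♜ ·│8
7│♟ ♟ ♟ ♟ ♟ ♟ ♟ ·│7
6│· · ♞ · · ♞ · ·│6
5│· · · · · · · ♟│5
4│· · · · · · · ·│4
3│♗ ♙ ♘ · · · · ♙│3
2│♙ · ♙ ♙ ♙ ♙ ♙ ·│2
1│♖ · · ♕ ♔ ♗ ♘ ♖│1
  ─────────────────
  a b c d e f g h

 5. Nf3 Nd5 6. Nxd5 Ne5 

  a b c d e f g h
  ─────────────────
8│♜ · ♝ ♛ ♚ ♝ ♜ ·│8
7│♟ ♟ ♟ ♟ ♟ ♟ ♟ ·│7
6│· · · · · · · ·│6
5│· · · ♘ ♞ · · ♟│5
4│· · · · · · · ·│4
3│♗ ♙ · · · ♘ · ♙│3
2│♙ · ♙ ♙ ♙ ♙ ♙ ·│2
1│♖ · · ♕ ♔ ♗ · ♖│1
  ─────────────────
  a b c d e f g h



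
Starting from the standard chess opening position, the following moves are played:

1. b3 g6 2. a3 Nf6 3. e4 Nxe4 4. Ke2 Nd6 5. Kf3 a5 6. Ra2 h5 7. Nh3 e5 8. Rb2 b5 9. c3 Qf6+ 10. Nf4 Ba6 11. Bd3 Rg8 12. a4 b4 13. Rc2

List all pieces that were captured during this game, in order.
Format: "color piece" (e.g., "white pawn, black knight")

Tracking captures:
  Nxe4: captured white pawn

white pawn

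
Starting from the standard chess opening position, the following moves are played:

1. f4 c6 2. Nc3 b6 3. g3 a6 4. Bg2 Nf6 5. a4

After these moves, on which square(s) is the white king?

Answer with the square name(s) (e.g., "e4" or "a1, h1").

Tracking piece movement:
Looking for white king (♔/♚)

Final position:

  a b c d e f g h
  ─────────────────
8│♜ ♞ ♝ ♛ ♚ ♝ · ♜│8
7│· · · ♟ ♟ ♟ ♟ ♟│7
6│♟ ♟ ♟ · · ♞ · ·│6
5│· · · · · · · ·│5
4│♙ · · · · ♙ · ·│4
3│· · ♘ · · · ♙ ·│3
2│· ♙ ♙ ♙ ♙ · ♗ ♙│2
1│♖ · ♗ ♕ ♔ · ♘ ♖│1
  ─────────────────
  a b c d e f g h


e1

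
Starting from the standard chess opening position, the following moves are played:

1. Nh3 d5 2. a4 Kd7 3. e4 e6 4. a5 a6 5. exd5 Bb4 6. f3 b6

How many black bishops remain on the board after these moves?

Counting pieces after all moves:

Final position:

  a b c d e f g h
  ─────────────────
8│♜ ♞ ♝ ♛ · · ♞ ♜│8
7│· · ♟ ♚ · ♟ ♟ ♟│7
6│♟ ♟ · · ♟ · · ·│6
5│♙ · · ♙ · · · ·│5
4│· ♝ · · · · · ·│4
3│· · · · · ♙ · ♘│3
2│· ♙ ♙ ♙ · · ♙ ♙│2
1│♖ ♘ ♗ ♕ ♔ ♗ · ♖│1
  ─────────────────
  a b c d e f g h


2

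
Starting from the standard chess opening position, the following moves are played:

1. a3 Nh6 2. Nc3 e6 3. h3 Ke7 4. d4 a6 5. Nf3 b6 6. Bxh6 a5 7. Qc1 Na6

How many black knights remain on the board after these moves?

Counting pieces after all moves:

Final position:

  a b c d e f g h
  ─────────────────
8│♜ · ♝ ♛ · ♝ · ♜│8
7│· · ♟ ♟ ♚ ♟ ♟ ♟│7
6│♞ ♟ · · ♟ · · ♗│6
5│♟ · · · · · · ·│5
4│· · · ♙ · · · ·│4
3│♙ · ♘ · · ♘ · ♙│3
2│· ♙ ♙ · ♙ ♙ ♙ ·│2
1│♖ · ♕ · ♔ ♗ · ♖│1
  ─────────────────
  a b c d e f g h


1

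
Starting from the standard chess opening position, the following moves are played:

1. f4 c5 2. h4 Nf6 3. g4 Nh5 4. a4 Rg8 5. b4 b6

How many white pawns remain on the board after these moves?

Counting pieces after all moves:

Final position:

  a b c d e f g h
  ─────────────────
8│♜ ♞ ♝ ♛ ♚ ♝ ♜ ·│8
7│♟ · · ♟ ♟ ♟ ♟ ♟│7
6│· ♟ · · · · · ·│6
5│· · ♟ · · · · ♞│5
4│♙ ♙ · · · ♙ ♙ ♙│4
3│· · · · · · · ·│3
2│· · ♙ ♙ ♙ · · ·│2
1│♖ ♘ ♗ ♕ ♔ ♗ ♘ ♖│1
  ─────────────────
  a b c d e f g h


8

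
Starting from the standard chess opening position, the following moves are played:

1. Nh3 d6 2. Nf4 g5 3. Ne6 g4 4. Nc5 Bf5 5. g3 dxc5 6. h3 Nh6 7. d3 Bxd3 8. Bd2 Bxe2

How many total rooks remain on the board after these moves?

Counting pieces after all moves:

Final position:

  a b c d e f g h
  ─────────────────
8│♜ ♞ · ♛ ♚ ♝ · ♜│8
7│♟ ♟ ♟ · ♟ ♟ · ♟│7
6│· · · · · · · ♞│6
5│· · ♟ · · · · ·│5
4│· · · · · · ♟ ·│4
3│· · · · · · ♙ ♙│3
2│♙ ♙ ♙ ♗ ♝ ♙ · ·│2
1│♖ ♘ · ♕ ♔ ♗ · ♖│1
  ─────────────────
  a b c d e f g h


4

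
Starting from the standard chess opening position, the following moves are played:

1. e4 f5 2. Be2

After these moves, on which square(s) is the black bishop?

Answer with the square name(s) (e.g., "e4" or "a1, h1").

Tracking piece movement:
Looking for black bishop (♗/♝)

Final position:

  a b c d e f g h
  ─────────────────
8│♜ ♞ ♝ ♛ ♚ ♝ ♞ ♜│8
7│♟ ♟ ♟ ♟ ♟ · ♟ ♟│7
6│· · · · · · · ·│6
5│· · · · · ♟ · ·│5
4│· · · · ♙ · · ·│4
3│· · · · · · · ·│3
2│♙ ♙ ♙ ♙ ♗ ♙ ♙ ♙│2
1│♖ ♘ ♗ ♕ ♔ · ♘ ♖│1
  ─────────────────
  a b c d e f g h


c8, f8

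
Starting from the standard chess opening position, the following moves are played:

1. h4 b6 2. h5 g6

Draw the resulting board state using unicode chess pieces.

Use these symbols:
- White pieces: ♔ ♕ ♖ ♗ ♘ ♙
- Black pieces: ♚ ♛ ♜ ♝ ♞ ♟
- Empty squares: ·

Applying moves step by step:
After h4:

♜ ♞ ♝ ♛ ♚ ♝ ♞ ♜
♟ ♟ ♟ ♟ ♟ ♟ ♟ ♟
· · · · · · · ·
· · · · · · · ·
· · · · · · · ♙
· · · · · · · ·
♙ ♙ ♙ ♙ ♙ ♙ ♙ ·
♖ ♘ ♗ ♕ ♔ ♗ ♘ ♖


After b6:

♜ ♞ ♝ ♛ ♚ ♝ ♞ ♜
♟ · ♟ ♟ ♟ ♟ ♟ ♟
· ♟ · · · · · ·
· · · · · · · ·
· · · · · · · ♙
· · · · · · · ·
♙ ♙ ♙ ♙ ♙ ♙ ♙ ·
♖ ♘ ♗ ♕ ♔ ♗ ♘ ♖


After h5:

♜ ♞ ♝ ♛ ♚ ♝ ♞ ♜
♟ · ♟ ♟ ♟ ♟ ♟ ♟
· ♟ · · · · · ·
· · · · · · · ♙
· · · · · · · ·
· · · · · · · ·
♙ ♙ ♙ ♙ ♙ ♙ ♙ ·
♖ ♘ ♗ ♕ ♔ ♗ ♘ ♖


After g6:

♜ ♞ ♝ ♛ ♚ ♝ ♞ ♜
♟ · ♟ ♟ ♟ ♟ · ♟
· ♟ · · · · ♟ ·
· · · · · · · ♙
· · · · · · · ·
· · · · · · · ·
♙ ♙ ♙ ♙ ♙ ♙ ♙ ·
♖ ♘ ♗ ♕ ♔ ♗ ♘ ♖



  a b c d e f g h
  ─────────────────
8│♜ ♞ ♝ ♛ ♚ ♝ ♞ ♜│8
7│♟ · ♟ ♟ ♟ ♟ · ♟│7
6│· ♟ · · · · ♟ ·│6
5│· · · · · · · ♙│5
4│· · · · · · · ·│4
3│· · · · · · · ·│3
2│♙ ♙ ♙ ♙ ♙ ♙ ♙ ·│2
1│♖ ♘ ♗ ♕ ♔ ♗ ♘ ♖│1
  ─────────────────
  a b c d e f g h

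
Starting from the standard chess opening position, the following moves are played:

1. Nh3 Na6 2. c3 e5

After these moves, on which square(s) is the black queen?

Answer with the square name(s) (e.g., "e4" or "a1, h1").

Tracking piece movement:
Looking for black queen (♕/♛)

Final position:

  a b c d e f g h
  ─────────────────
8│♜ · ♝ ♛ ♚ ♝ ♞ ♜│8
7│♟ ♟ ♟ ♟ · ♟ ♟ ♟│7
6│♞ · · · · · · ·│6
5│· · · · ♟ · · ·│5
4│· · · · · · · ·│4
3│· · ♙ · · · · ♘│3
2│♙ ♙ · ♙ ♙ ♙ ♙ ♙│2
1│♖ ♘ ♗ ♕ ♔ ♗ · ♖│1
  ─────────────────
  a b c d e f g h


d8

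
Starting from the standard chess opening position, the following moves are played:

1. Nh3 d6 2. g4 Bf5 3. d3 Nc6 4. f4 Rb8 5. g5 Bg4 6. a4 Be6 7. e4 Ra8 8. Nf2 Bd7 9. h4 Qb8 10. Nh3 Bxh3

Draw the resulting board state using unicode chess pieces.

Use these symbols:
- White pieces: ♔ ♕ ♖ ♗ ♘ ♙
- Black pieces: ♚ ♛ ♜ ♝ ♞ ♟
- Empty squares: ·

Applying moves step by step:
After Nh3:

♜ ♞ ♝ ♛ ♚ ♝ ♞ ♜
♟ ♟ ♟ ♟ ♟ ♟ ♟ ♟
· · · · · · · ·
· · · · · · · ·
· · · · · · · ·
· · · · · · · ♘
♙ ♙ ♙ ♙ ♙ ♙ ♙ ♙
♖ ♘ ♗ ♕ ♔ ♗ · ♖


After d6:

♜ ♞ ♝ ♛ ♚ ♝ ♞ ♜
♟ ♟ ♟ · ♟ ♟ ♟ ♟
· · · ♟ · · · ·
· · · · · · · ·
· · · · · · · ·
· · · · · · · ♘
♙ ♙ ♙ ♙ ♙ ♙ ♙ ♙
♖ ♘ ♗ ♕ ♔ ♗ · ♖


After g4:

♜ ♞ ♝ ♛ ♚ ♝ ♞ ♜
♟ ♟ ♟ · ♟ ♟ ♟ ♟
· · · ♟ · · · ·
· · · · · · · ·
· · · · · · ♙ ·
· · · · · · · ♘
♙ ♙ ♙ ♙ ♙ ♙ · ♙
♖ ♘ ♗ ♕ ♔ ♗ · ♖


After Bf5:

♜ ♞ · ♛ ♚ ♝ ♞ ♜
♟ ♟ ♟ · ♟ ♟ ♟ ♟
· · · ♟ · · · ·
· · · · · ♝ · ·
· · · · · · ♙ ·
· · · · · · · ♘
♙ ♙ ♙ ♙ ♙ ♙ · ♙
♖ ♘ ♗ ♕ ♔ ♗ · ♖


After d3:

♜ ♞ · ♛ ♚ ♝ ♞ ♜
♟ ♟ ♟ · ♟ ♟ ♟ ♟
· · · ♟ · · · ·
· · · · · ♝ · ·
· · · · · · ♙ ·
· · · ♙ · · · ♘
♙ ♙ ♙ · ♙ ♙ · ♙
♖ ♘ ♗ ♕ ♔ ♗ · ♖


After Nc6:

♜ · · ♛ ♚ ♝ ♞ ♜
♟ ♟ ♟ · ♟ ♟ ♟ ♟
· · ♞ ♟ · · · ·
· · · · · ♝ · ·
· · · · · · ♙ ·
· · · ♙ · · · ♘
♙ ♙ ♙ · ♙ ♙ · ♙
♖ ♘ ♗ ♕ ♔ ♗ · ♖


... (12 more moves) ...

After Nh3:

♜ ♛ · · ♚ ♝ ♞ ♜
♟ ♟ ♟ ♝ ♟ ♟ ♟ ♟
· · ♞ ♟ · · · ·
· · · · · · ♙ ·
♙ · · · ♙ ♙ · ♙
· · · ♙ · · · ♘
· ♙ ♙ · · · · ·
♖ ♘ ♗ ♕ ♔ ♗ · ♖


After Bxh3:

♜ ♛ · · ♚ ♝ ♞ ♜
♟ ♟ ♟ · ♟ ♟ ♟ ♟
· · ♞ ♟ · · · ·
· · · · · · ♙ ·
♙ · · · ♙ ♙ · ♙
· · · ♙ · · · ♝
· ♙ ♙ · · · · ·
♖ ♘ ♗ ♕ ♔ ♗ · ♖



  a b c d e f g h
  ─────────────────
8│♜ ♛ · · ♚ ♝ ♞ ♜│8
7│♟ ♟ ♟ · ♟ ♟ ♟ ♟│7
6│· · ♞ ♟ · · · ·│6
5│· · · · · · ♙ ·│5
4│♙ · · · ♙ ♙ · ♙│4
3│· · · ♙ · · · ♝│3
2│· ♙ ♙ · · · · ·│2
1│♖ ♘ ♗ ♕ ♔ ♗ · ♖│1
  ─────────────────
  a b c d e f g h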